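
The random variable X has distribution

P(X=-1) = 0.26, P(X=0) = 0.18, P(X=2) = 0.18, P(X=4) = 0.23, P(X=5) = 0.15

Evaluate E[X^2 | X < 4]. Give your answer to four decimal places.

1.5806

P(X < 4) = 0.26 + 0.18 + 0.18 = 0.62.
E[X^2 | X < 4] = [1·0.26 + 0·0.18 + 4·0.18] / 0.62
 = 0.98 / 0.62
 = 49/31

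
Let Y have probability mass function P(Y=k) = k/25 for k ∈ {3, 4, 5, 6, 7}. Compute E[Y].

5.4

E[Y] = Σ y·P(Y=y)
 = 3·3/25 + 4·4/25 + 5·1/5 + 6·6/25 + 7·7/25
 = 9/25 + 16/25 + 1 + 36/25 + 49/25
 = 27/5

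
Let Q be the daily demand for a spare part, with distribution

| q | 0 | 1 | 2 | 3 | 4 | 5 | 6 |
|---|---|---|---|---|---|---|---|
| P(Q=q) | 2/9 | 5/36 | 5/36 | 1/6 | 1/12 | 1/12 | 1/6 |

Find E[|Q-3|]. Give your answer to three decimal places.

E[|Q-3|] = Σ |q-3|·P(Q=q)
 = 3·2/9 + 2·5/36 + 1·5/36 + 0·1/6 + 1·1/12 + 2·1/12 + 3·1/6
 = 2/3 + 5/18 + 5/36 + 0 + 1/12 + 1/6 + 1/2
 = 11/6

1.833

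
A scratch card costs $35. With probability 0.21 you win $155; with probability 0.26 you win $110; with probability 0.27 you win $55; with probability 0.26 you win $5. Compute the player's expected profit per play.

E[payout] = 155·0.21 + 110·0.26 + 55·0.27 + 5·0.26
 = 32.55 + 28.6 + 14.85 + 1.3
 = 77.3
Net = 77.3 - 35 = 42.3

42.3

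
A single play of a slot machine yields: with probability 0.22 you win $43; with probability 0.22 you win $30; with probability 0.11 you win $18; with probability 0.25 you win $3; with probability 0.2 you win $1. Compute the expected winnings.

E[payout] = 43·0.22 + 30·0.22 + 18·0.11 + 3·0.25 + 1·0.2
 = 9.46 + 6.6 + 1.98 + 0.75 + 0.2
 = 18.99

18.99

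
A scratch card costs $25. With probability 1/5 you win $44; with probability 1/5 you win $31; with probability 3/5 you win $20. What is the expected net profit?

E[payout] = 44·1/5 + 31·1/5 + 20·3/5
 = 44/5 + 31/5 + 12
 = 27
Net = 27 - 25 = 2

2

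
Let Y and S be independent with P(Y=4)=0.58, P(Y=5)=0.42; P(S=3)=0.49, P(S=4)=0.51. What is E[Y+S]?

E[Y+S] = Σ_y Σ_s (y+s) · P(Y=y)P(S=s)
 = 7·0.2842 + 8·0.2958 + 8·0.2058 + 9·0.2142
 = 1.9894 + 2.3664 + 1.6464 + 1.9278
 = 7.93

7.93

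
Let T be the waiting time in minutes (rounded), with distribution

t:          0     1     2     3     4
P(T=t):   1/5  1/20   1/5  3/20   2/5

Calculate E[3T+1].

8.5

E[3T+1] = Σ (3t+1)·P(T=t)
 = 1·1/5 + 4·1/20 + 7·1/5 + 10·3/20 + 13·2/5
 = 1/5 + 1/5 + 7/5 + 3/2 + 26/5
 = 17/2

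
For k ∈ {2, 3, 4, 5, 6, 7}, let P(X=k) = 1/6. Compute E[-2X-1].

E[-2X-1] = Σ (-2x-1)·P(X=x)
 = (-5)·1/6 + (-7)·1/6 + (-9)·1/6 + (-11)·1/6 + (-13)·1/6 + (-15)·1/6
 = (-5/6) + (-7/6) + (-3/2) + (-11/6) + (-13/6) + (-5/2)
 = -10

-10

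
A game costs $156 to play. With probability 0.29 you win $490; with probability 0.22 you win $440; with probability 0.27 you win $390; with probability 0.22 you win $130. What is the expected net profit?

E[payout] = 490·0.29 + 440·0.22 + 390·0.27 + 130·0.22
 = 142.1 + 96.8 + 105.3 + 28.6
 = 372.8
Net = 372.8 - 156 = 216.8

216.8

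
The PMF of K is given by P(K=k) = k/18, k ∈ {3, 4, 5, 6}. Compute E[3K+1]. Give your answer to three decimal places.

15.333

E[3K+1] = Σ (3k+1)·P(K=k)
 = 10·1/6 + 13·2/9 + 16·5/18 + 19·1/3
 = 5/3 + 26/9 + 40/9 + 19/3
 = 46/3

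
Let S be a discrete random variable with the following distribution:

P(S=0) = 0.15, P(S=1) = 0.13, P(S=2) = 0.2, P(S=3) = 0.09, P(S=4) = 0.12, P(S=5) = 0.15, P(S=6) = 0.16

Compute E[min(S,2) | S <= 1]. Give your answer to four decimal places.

0.4643

P(S <= 1) = 0.15 + 0.13 = 0.28.
E[min(S,2) | S <= 1] = [0·0.15 + 1·0.13] / 0.28
 = 0.13 / 0.28
 = 13/28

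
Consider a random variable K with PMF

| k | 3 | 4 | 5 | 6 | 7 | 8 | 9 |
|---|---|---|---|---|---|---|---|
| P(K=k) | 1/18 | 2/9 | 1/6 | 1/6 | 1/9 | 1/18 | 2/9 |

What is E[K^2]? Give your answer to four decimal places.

E[K^2] = Σ k^2·P(K=k)
 = 9·1/18 + 16·2/9 + 25·1/6 + 36·1/6 + 49·1/9 + 64·1/18 + 81·2/9
 = 1/2 + 32/9 + 25/6 + 6 + 49/9 + 32/9 + 18
 = 371/9

41.2222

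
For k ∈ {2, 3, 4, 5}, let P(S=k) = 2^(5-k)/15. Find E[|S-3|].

E[|S-3|] = Σ |s-3|·P(S=s)
 = 1·8/15 + 0·4/15 + 1·2/15 + 2·1/15
 = 8/15 + 0 + 2/15 + 2/15
 = 4/5

0.8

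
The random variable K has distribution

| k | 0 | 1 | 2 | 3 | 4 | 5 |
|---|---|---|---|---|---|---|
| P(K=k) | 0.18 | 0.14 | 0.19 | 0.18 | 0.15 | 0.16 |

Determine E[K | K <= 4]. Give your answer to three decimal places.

P(K <= 4) = 0.18 + 0.14 + 0.19 + 0.18 + 0.15 = 0.84.
E[K | K <= 4] = [0·0.18 + 1·0.14 + 2·0.19 + 3·0.18 + 4·0.15] / 0.84
 = 1.66 / 0.84
 = 83/42

1.976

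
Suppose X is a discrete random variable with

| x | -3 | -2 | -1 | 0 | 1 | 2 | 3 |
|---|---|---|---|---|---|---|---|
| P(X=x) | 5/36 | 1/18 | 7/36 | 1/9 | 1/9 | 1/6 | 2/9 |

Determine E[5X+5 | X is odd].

P(X is odd) = 5/36 + 7/36 + 1/9 + 2/9 = 2/3.
E[5X+5 | X is odd] = [(-10)·5/36 + 0·7/36 + 10·1/9 + 20·2/9] / (2/3)
 = 25/6 / (2/3)
 = 25/4

6.25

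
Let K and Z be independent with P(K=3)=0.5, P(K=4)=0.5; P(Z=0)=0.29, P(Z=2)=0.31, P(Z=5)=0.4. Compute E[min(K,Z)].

E[min(K,Z)] = Σ_k Σ_z min(k,z) · P(K=k)P(Z=z)
 = 0·0.145 + 2·0.155 + 3·0.2 + 0·0.145 + 2·0.155 + 4·0.2
 = 0 + 0.31 + 0.6 + 0 + 0.31 + 0.8
 = 2.02

2.02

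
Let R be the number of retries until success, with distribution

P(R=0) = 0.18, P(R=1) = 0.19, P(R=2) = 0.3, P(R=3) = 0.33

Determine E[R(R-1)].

E[R(R-1)] = Σ r(r-1)·P(R=r)
 = 0·0.18 + 0·0.19 + 2·0.3 + 6·0.33
 = 0 + 0 + 0.6 + 1.98
 = 2.58

2.58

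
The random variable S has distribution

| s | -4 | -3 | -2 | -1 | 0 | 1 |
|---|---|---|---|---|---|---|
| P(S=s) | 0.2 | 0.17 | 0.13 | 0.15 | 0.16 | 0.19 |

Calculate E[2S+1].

E[2S+1] = Σ (2s+1)·P(S=s)
 = (-7)·0.2 + (-5)·0.17 + (-3)·0.13 + (-1)·0.15 + 1·0.16 + 3·0.19
 = (-1.4) + (-0.85) + (-0.39) + (-0.15) + 0.16 + 0.57
 = -2.06

-2.06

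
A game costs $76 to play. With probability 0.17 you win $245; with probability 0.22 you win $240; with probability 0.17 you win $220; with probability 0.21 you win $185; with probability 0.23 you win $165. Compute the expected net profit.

E[payout] = 245·0.17 + 240·0.22 + 220·0.17 + 185·0.21 + 165·0.23
 = 41.65 + 52.8 + 37.4 + 38.85 + 37.95
 = 208.65
Net = 208.65 - 76 = 132.65

132.65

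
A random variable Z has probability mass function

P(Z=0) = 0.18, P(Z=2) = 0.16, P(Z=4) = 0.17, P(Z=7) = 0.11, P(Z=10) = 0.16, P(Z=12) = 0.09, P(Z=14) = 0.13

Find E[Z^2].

63.19

E[Z^2] = Σ z^2·P(Z=z)
 = 0·0.18 + 4·0.16 + 16·0.17 + 49·0.11 + 100·0.16 + 144·0.09 + 196·0.13
 = 0 + 0.64 + 2.72 + 5.39 + 16 + 12.96 + 25.48
 = 63.19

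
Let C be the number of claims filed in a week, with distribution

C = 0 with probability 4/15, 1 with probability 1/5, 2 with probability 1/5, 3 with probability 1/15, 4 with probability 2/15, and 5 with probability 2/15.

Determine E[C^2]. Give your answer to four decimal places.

7.0667

E[C^2] = Σ c^2·P(C=c)
 = 0·4/15 + 1·1/5 + 4·1/5 + 9·1/15 + 16·2/15 + 25·2/15
 = 0 + 1/5 + 4/5 + 3/5 + 32/15 + 10/3
 = 106/15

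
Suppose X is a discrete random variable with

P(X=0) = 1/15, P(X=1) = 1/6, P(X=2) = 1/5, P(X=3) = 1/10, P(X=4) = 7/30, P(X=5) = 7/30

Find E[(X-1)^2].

6.5

E[(X-1)^2] = Σ (x-1)^2·P(X=x)
 = 1·1/15 + 0·1/6 + 1·1/5 + 4·1/10 + 9·7/30 + 16·7/30
 = 1/15 + 0 + 1/5 + 2/5 + 21/10 + 56/15
 = 13/2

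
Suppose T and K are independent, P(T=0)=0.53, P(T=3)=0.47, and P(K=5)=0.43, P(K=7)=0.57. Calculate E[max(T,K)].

E[max(T,K)] = Σ_t Σ_k max(t,k) · P(T=t)P(K=k)
 = 5·0.2279 + 7·0.3021 + 5·0.2021 + 7·0.2679
 = 1.1395 + 2.1147 + 1.0105 + 1.8753
 = 6.14

6.14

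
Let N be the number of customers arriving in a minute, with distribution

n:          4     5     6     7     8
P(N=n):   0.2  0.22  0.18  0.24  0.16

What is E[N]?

E[N] = Σ n·P(N=n)
 = 4·0.2 + 5·0.22 + 6·0.18 + 7·0.24 + 8·0.16
 = 0.8 + 1.1 + 1.08 + 1.68 + 1.28
 = 5.94

5.94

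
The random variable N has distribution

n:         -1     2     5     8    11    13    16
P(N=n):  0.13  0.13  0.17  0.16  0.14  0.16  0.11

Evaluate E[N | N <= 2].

P(N <= 2) = 0.13 + 0.13 = 0.26.
E[N | N <= 2] = [(-1)·0.13 + 2·0.13] / 0.26
 = 0.13 / 0.26
 = 1/2

0.5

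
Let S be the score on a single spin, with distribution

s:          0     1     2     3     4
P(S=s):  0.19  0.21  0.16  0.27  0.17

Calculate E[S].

E[S] = Σ s·P(S=s)
 = 0·0.19 + 1·0.21 + 2·0.16 + 3·0.27 + 4·0.17
 = 0 + 0.21 + 0.32 + 0.81 + 0.68
 = 2.02

2.02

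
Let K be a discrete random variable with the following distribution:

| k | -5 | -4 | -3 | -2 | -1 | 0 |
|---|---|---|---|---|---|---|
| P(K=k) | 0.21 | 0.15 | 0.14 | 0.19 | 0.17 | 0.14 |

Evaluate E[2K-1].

-6.24

E[2K-1] = Σ (2k-1)·P(K=k)
 = (-11)·0.21 + (-9)·0.15 + (-7)·0.14 + (-5)·0.19 + (-3)·0.17 + (-1)·0.14
 = (-2.31) + (-1.35) + (-0.98) + (-0.95) + (-0.51) + (-0.14)
 = -6.24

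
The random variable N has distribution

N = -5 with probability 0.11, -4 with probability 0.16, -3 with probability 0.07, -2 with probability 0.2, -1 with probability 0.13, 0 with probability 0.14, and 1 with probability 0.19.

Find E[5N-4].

E[5N-4] = Σ (5n-4)·P(N=n)
 = (-29)·0.11 + (-24)·0.16 + (-19)·0.07 + (-14)·0.2 + (-9)·0.13 + (-4)·0.14 + 1·0.19
 = (-3.19) + (-3.84) + (-1.33) + (-2.8) + (-1.17) + (-0.56) + 0.19
 = -12.7

-12.7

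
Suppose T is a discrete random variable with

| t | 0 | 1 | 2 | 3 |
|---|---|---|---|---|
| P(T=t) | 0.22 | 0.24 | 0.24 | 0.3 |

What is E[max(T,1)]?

1.84

E[max(T,1)] = Σ max(t,1)·P(T=t)
 = 1·0.22 + 1·0.24 + 2·0.24 + 3·0.3
 = 0.22 + 0.24 + 0.48 + 0.9
 = 1.84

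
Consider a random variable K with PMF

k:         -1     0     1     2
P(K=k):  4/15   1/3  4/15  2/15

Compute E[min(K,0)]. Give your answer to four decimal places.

E[min(K,0)] = Σ min(k,0)·P(K=k)
 = (-1)·4/15 + 0·1/3 + 0·4/15 + 0·2/15
 = (-4/15) + 0 + 0 + 0
 = -4/15

-0.2667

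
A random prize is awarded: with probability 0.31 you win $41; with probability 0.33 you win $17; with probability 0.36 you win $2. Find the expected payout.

19.04

E[payout] = 41·0.31 + 17·0.33 + 2·0.36
 = 12.71 + 5.61 + 0.72
 = 19.04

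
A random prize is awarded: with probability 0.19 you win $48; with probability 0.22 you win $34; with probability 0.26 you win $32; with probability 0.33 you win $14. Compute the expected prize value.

29.54

E[payout] = 48·0.19 + 34·0.22 + 32·0.26 + 14·0.33
 = 9.12 + 7.48 + 8.32 + 4.62
 = 29.54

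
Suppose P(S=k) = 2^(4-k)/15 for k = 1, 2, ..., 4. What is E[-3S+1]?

-4.2

E[-3S+1] = Σ (-3s+1)·P(S=s)
 = (-2)·8/15 + (-5)·4/15 + (-8)·2/15 + (-11)·1/15
 = (-16/15) + (-4/3) + (-16/15) + (-11/15)
 = -21/5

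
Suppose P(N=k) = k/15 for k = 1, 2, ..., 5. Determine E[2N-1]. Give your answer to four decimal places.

E[2N-1] = Σ (2n-1)·P(N=n)
 = 1·1/15 + 3·2/15 + 5·1/5 + 7·4/15 + 9·1/3
 = 1/15 + 2/5 + 1 + 28/15 + 3
 = 19/3

6.3333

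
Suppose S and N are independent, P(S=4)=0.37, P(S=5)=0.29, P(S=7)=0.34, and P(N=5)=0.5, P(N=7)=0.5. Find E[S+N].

E[S+N] = Σ_s Σ_n (s+n) · P(S=s)P(N=n)
 = 9·0.185 + 11·0.185 + 10·0.145 + 12·0.145 + 12·0.17 + 14·0.17
 = 1.665 + 2.035 + 1.45 + 1.74 + 2.04 + 2.38
 = 11.31

11.31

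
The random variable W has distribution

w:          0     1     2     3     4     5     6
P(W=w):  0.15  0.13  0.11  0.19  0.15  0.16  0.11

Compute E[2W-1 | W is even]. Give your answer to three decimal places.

P(W is even) = 0.15 + 0.11 + 0.15 + 0.11 = 0.52.
E[2W-1 | W is even] = [(-1)·0.15 + 3·0.11 + 7·0.15 + 11·0.11] / 0.52
 = 2.44 / 0.52
 = 61/13

4.692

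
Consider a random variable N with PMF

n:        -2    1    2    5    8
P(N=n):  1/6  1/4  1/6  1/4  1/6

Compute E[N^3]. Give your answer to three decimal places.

116.833

E[N^3] = Σ n^3·P(N=n)
 = (-8)·1/6 + 1·1/4 + 8·1/6 + 125·1/4 + 512·1/6
 = (-4/3) + 1/4 + 4/3 + 125/4 + 256/3
 = 701/6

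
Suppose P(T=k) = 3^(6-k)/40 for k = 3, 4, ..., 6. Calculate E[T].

E[T] = Σ t·P(T=t)
 = 3·27/40 + 4·9/40 + 5·3/40 + 6·1/40
 = 81/40 + 9/10 + 3/8 + 3/20
 = 69/20

3.45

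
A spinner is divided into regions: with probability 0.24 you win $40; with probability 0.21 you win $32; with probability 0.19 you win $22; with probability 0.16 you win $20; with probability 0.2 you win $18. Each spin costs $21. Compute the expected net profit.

E[payout] = 40·0.24 + 32·0.21 + 22·0.19 + 20·0.16 + 18·0.2
 = 9.6 + 6.72 + 4.18 + 3.2 + 3.6
 = 27.3
Net = 27.3 - 21 = 6.3

6.3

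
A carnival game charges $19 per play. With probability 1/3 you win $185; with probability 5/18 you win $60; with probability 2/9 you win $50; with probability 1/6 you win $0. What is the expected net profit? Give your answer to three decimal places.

E[payout] = 185·1/3 + 60·5/18 + 50·2/9 + 0·1/6
 = 185/3 + 50/3 + 100/9 + 0
 = 805/9
Net = 805/9 - 19 = 634/9

70.444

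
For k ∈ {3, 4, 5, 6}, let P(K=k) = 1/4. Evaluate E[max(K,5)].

E[max(K,5)] = Σ max(k,5)·P(K=k)
 = 5·1/4 + 5·1/4 + 5·1/4 + 6·1/4
 = 5/4 + 5/4 + 5/4 + 3/2
 = 21/4

5.25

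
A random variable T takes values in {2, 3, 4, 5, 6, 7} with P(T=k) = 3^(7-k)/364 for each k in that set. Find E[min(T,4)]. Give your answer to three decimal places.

2.442

E[min(T,4)] = Σ min(t,4)·P(T=t)
 = 2·243/364 + 3·81/364 + 4·27/364 + 4·9/364 + 4·3/364 + 4·1/364
 = 243/182 + 243/364 + 27/91 + 9/91 + 3/91 + 1/91
 = 127/52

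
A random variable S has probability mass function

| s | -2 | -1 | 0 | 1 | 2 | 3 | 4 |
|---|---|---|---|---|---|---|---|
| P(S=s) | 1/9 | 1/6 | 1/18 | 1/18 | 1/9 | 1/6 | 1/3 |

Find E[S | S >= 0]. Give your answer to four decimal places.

2.9231

P(S >= 0) = 1/18 + 1/18 + 1/9 + 1/6 + 1/3 = 13/18.
E[S | S >= 0] = [0·1/18 + 1·1/18 + 2·1/9 + 3·1/6 + 4·1/3] / (13/18)
 = 19/9 / (13/18)
 = 38/13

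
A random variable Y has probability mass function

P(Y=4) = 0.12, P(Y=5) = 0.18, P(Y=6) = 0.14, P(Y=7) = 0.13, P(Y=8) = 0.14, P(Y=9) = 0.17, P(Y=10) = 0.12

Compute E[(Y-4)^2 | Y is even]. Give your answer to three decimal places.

13.692

P(Y is even) = 0.12 + 0.14 + 0.14 + 0.12 = 0.52.
E[(Y-4)^2 | Y is even] = [0·0.12 + 4·0.14 + 16·0.14 + 36·0.12] / 0.52
 = 7.12 / 0.52
 = 178/13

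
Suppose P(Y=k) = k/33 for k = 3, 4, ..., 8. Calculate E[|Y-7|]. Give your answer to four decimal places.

E[|Y-7|] = Σ |y-7|·P(Y=y)
 = 4·1/11 + 3·4/33 + 2·5/33 + 1·2/11 + 0·7/33 + 1·8/33
 = 4/11 + 4/11 + 10/33 + 2/11 + 0 + 8/33
 = 16/11

1.4545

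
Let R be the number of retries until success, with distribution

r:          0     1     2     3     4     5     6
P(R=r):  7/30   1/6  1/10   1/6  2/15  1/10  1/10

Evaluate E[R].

E[R] = Σ r·P(R=r)
 = 0·7/30 + 1·1/6 + 2·1/10 + 3·1/6 + 4·2/15 + 5·1/10 + 6·1/10
 = 0 + 1/6 + 1/5 + 1/2 + 8/15 + 1/2 + 3/5
 = 5/2

2.5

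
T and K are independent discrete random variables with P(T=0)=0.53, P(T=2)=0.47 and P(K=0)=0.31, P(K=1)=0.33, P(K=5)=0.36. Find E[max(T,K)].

2.5765

E[max(T,K)] = Σ_t Σ_k max(t,k) · P(T=t)P(K=k)
 = 0·0.1643 + 1·0.1749 + 5·0.1908 + 2·0.1457 + 2·0.1551 + 5·0.1692
 = 0 + 0.1749 + 0.954 + 0.2914 + 0.3102 + 0.846
 = 2.5765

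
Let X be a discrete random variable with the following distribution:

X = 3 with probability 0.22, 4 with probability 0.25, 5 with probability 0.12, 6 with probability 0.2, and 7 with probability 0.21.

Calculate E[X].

4.93

E[X] = Σ x·P(X=x)
 = 3·0.22 + 4·0.25 + 5·0.12 + 6·0.2 + 7·0.21
 = 0.66 + 1 + 0.6 + 1.2 + 1.47
 = 4.93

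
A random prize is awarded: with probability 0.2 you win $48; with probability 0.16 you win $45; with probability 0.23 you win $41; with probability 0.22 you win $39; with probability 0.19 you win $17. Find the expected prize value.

38.04

E[payout] = 48·0.2 + 45·0.16 + 41·0.23 + 39·0.22 + 17·0.19
 = 9.6 + 7.2 + 9.43 + 8.58 + 3.23
 = 38.04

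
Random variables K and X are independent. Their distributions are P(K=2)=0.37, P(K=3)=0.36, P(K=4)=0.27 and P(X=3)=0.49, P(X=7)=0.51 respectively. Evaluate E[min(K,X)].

E[min(K,X)] = Σ_k Σ_x min(k,x) · P(K=k)P(X=x)
 = 2·0.1813 + 2·0.1887 + 3·0.1764 + 3·0.1836 + 3·0.1323 + 4·0.1377
 = 0.3626 + 0.3774 + 0.5292 + 0.5508 + 0.3969 + 0.5508
 = 2.7677

2.7677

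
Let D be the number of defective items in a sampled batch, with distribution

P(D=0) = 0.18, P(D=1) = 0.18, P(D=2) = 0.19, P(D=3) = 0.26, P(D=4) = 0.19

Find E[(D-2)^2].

E[(D-2)^2] = Σ (d-2)^2·P(D=d)
 = 4·0.18 + 1·0.18 + 0·0.19 + 1·0.26 + 4·0.19
 = 0.72 + 0.18 + 0 + 0.26 + 0.76
 = 1.92

1.92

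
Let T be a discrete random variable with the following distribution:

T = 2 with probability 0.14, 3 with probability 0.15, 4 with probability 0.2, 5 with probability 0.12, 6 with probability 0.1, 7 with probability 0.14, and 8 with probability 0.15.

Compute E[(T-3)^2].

E[(T-3)^2] = Σ (t-3)^2·P(T=t)
 = 1·0.14 + 0·0.15 + 1·0.2 + 4·0.12 + 9·0.1 + 16·0.14 + 25·0.15
 = 0.14 + 0 + 0.2 + 0.48 + 0.9 + 2.24 + 3.75
 = 7.71

7.71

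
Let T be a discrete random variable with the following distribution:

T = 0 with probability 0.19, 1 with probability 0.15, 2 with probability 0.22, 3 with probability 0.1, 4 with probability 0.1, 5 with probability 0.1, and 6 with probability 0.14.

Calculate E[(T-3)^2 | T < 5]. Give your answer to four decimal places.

P(T < 5) = 0.19 + 0.15 + 0.22 + 0.1 + 0.1 = 0.76.
E[(T-3)^2 | T < 5] = [9·0.19 + 4·0.15 + 1·0.22 + 0·0.1 + 1·0.1] / 0.76
 = 2.63 / 0.76
 = 263/76

3.4605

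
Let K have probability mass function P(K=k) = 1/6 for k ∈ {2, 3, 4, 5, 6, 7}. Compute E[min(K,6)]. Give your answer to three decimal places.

4.333

E[min(K,6)] = Σ min(k,6)·P(K=k)
 = 2·1/6 + 3·1/6 + 4·1/6 + 5·1/6 + 6·1/6 + 6·1/6
 = 1/3 + 1/2 + 2/3 + 5/6 + 1 + 1
 = 13/3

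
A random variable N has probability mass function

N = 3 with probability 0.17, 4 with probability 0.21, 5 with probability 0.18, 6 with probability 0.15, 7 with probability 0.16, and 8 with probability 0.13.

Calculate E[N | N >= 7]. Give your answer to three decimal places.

P(N >= 7) = 0.16 + 0.13 = 0.29.
E[N | N >= 7] = [7·0.16 + 8·0.13] / 0.29
 = 2.16 / 0.29
 = 216/29

7.448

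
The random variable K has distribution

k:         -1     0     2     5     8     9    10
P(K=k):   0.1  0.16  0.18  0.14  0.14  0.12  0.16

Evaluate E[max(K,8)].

8.44

E[max(K,8)] = Σ max(k,8)·P(K=k)
 = 8·0.1 + 8·0.16 + 8·0.18 + 8·0.14 + 8·0.14 + 9·0.12 + 10·0.16
 = 0.8 + 1.28 + 1.44 + 1.12 + 1.12 + 1.08 + 1.6
 = 8.44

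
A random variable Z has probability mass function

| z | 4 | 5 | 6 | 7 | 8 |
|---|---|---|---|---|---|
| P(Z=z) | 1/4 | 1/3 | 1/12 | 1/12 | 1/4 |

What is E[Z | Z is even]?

P(Z is even) = 1/4 + 1/12 + 1/4 = 7/12.
E[Z | Z is even] = [4·1/4 + 6·1/12 + 8·1/4] / (7/12)
 = 7/2 / (7/12)
 = 6

6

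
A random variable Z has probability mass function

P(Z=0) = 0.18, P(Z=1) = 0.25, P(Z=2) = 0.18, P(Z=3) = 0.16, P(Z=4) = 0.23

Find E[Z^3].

E[Z^3] = Σ z^3·P(Z=z)
 = 0·0.18 + 1·0.25 + 8·0.18 + 27·0.16 + 64·0.23
 = 0 + 0.25 + 1.44 + 4.32 + 14.72
 = 20.73

20.73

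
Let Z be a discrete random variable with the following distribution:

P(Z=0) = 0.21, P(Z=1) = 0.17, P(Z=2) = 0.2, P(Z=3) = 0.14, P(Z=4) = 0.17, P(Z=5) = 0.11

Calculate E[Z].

E[Z] = Σ z·P(Z=z)
 = 0·0.21 + 1·0.17 + 2·0.2 + 3·0.14 + 4·0.17 + 5·0.11
 = 0 + 0.17 + 0.4 + 0.42 + 0.68 + 0.55
 = 2.22

2.22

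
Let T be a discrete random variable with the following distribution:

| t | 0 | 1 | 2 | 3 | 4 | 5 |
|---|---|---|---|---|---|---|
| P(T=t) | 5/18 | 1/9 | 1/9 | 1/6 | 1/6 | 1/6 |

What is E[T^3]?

E[T^3] = Σ t^3·P(T=t)
 = 0·5/18 + 1·1/9 + 8·1/9 + 27·1/6 + 64·1/6 + 125·1/6
 = 0 + 1/9 + 8/9 + 9/2 + 32/3 + 125/6
 = 37

37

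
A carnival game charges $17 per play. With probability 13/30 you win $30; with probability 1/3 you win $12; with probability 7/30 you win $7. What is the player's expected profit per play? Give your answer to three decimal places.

E[payout] = 30·13/30 + 12·1/3 + 7·7/30
 = 13 + 4 + 49/30
 = 559/30
Net = 559/30 - 17 = 49/30

1.633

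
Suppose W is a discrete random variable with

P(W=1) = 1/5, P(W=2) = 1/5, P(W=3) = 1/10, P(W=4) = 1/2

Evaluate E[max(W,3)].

E[max(W,3)] = Σ max(w,3)·P(W=w)
 = 3·1/5 + 3·1/5 + 3·1/10 + 4·1/2
 = 3/5 + 3/5 + 3/10 + 2
 = 7/2

3.5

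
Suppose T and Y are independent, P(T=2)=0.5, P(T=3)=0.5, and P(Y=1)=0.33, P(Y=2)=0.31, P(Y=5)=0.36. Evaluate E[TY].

E[TY] = Σ_t Σ_y ty · P(T=t)P(Y=y)
 = 2·0.165 + 4·0.155 + 10·0.18 + 3·0.165 + 6·0.155 + 15·0.18
 = 0.33 + 0.62 + 1.8 + 0.495 + 0.93 + 2.7
 = 6.875

6.875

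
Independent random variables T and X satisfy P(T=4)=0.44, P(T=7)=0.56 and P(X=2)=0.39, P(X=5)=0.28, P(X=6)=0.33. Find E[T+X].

E[T+X] = Σ_t Σ_x (t+x) · P(T=t)P(X=x)
 = 6·0.1716 + 9·0.1232 + 10·0.1452 + 9·0.2184 + 12·0.1568 + 13·0.1848
 = 1.0296 + 1.1088 + 1.452 + 1.9656 + 1.8816 + 2.4024
 = 9.84

9.84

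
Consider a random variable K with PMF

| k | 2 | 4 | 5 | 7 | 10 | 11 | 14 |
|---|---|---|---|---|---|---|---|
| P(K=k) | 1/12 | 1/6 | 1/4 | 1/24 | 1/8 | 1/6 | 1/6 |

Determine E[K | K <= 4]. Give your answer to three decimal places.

3.333

P(K <= 4) = 1/12 + 1/6 = 1/4.
E[K | K <= 4] = [2·1/12 + 4·1/6] / (1/4)
 = 5/6 / (1/4)
 = 10/3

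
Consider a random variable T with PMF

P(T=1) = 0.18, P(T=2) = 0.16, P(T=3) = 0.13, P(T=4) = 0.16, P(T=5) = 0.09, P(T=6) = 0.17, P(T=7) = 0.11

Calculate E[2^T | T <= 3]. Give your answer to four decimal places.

P(T <= 3) = 0.18 + 0.16 + 0.13 = 0.47.
E[2^T | T <= 3] = [2·0.18 + 4·0.16 + 8·0.13] / 0.47
 = 2.04 / 0.47
 = 204/47

4.3404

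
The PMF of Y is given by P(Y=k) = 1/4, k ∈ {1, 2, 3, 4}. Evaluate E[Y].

E[Y] = Σ y·P(Y=y)
 = 1·1/4 + 2·1/4 + 3·1/4 + 4·1/4
 = 1/4 + 1/2 + 3/4 + 1
 = 5/2

2.5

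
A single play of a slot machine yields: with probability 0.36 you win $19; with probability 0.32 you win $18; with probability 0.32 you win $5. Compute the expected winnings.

14.2

E[payout] = 19·0.36 + 18·0.32 + 5·0.32
 = 6.84 + 5.76 + 1.6
 = 14.2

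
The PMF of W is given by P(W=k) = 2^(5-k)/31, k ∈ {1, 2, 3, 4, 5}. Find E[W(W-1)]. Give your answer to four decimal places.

2.7097

E[W(W-1)] = Σ w(w-1)·P(W=w)
 = 0·16/31 + 2·8/31 + 6·4/31 + 12·2/31 + 20·1/31
 = 0 + 16/31 + 24/31 + 24/31 + 20/31
 = 84/31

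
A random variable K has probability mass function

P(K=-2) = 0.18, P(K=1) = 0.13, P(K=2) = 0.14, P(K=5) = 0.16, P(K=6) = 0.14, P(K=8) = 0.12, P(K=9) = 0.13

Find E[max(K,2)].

E[max(K,2)] = Σ max(k,2)·P(K=k)
 = 2·0.18 + 2·0.13 + 2·0.14 + 5·0.16 + 6·0.14 + 8·0.12 + 9·0.13
 = 0.36 + 0.26 + 0.28 + 0.8 + 0.84 + 0.96 + 1.17
 = 4.67

4.67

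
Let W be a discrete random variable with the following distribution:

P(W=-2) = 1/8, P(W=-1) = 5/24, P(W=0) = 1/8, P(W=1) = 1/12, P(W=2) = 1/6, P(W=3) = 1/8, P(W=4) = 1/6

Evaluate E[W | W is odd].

P(W is odd) = 5/24 + 1/12 + 1/8 = 5/12.
E[W | W is odd] = [(-1)·5/24 + 1·1/12 + 3·1/8] / (5/12)
 = 1/4 / (5/12)
 = 3/5

0.6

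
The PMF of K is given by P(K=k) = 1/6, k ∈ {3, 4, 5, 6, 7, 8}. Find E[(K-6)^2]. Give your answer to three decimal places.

3.167

E[(K-6)^2] = Σ (k-6)^2·P(K=k)
 = 9·1/6 + 4·1/6 + 1·1/6 + 0·1/6 + 1·1/6 + 4·1/6
 = 3/2 + 2/3 + 1/6 + 0 + 1/6 + 2/3
 = 19/6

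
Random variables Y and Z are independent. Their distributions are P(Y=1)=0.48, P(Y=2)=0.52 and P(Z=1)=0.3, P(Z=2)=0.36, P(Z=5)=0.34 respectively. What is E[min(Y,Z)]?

E[min(Y,Z)] = Σ_y Σ_z min(y,z) · P(Y=y)P(Z=z)
 = 1·0.144 + 1·0.1728 + 1·0.1632 + 1·0.156 + 2·0.1872 + 2·0.1768
 = 0.144 + 0.1728 + 0.1632 + 0.156 + 0.3744 + 0.3536
 = 1.364

1.364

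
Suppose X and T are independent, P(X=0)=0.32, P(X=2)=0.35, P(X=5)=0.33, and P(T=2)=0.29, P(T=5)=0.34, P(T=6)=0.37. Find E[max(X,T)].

E[max(X,T)] = Σ_x Σ_t max(x,t) · P(X=x)P(T=t)
 = 2·0.0928 + 5·0.1088 + 6·0.1184 + 2·0.1015 + 5·0.119 + 6·0.1295 + 5·0.0957 + 5·0.1122 + 6·0.1221
 = 0.1856 + 0.544 + 0.7104 + 0.203 + 0.595 + 0.777 + 0.4785 + 0.561 + 0.7326
 = 4.7871

4.7871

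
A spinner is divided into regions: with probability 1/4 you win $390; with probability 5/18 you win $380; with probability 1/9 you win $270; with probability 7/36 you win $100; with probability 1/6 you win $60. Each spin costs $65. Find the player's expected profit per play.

197.5

E[payout] = 390·1/4 + 380·5/18 + 270·1/9 + 100·7/36 + 60·1/6
 = 195/2 + 950/9 + 30 + 175/9 + 10
 = 525/2
Net = 525/2 - 65 = 395/2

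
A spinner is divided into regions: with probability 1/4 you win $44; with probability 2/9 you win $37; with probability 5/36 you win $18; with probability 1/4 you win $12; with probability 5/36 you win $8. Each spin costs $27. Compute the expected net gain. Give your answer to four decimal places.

-1.1667

E[payout] = 44·1/4 + 37·2/9 + 18·5/36 + 12·1/4 + 8·5/36
 = 11 + 74/9 + 5/2 + 3 + 10/9
 = 155/6
Net = 155/6 - 27 = -7/6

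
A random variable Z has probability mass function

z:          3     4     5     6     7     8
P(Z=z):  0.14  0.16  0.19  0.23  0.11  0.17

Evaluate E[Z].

E[Z] = Σ z·P(Z=z)
 = 3·0.14 + 4·0.16 + 5·0.19 + 6·0.23 + 7·0.11 + 8·0.17
 = 0.42 + 0.64 + 0.95 + 1.38 + 0.77 + 1.36
 = 5.52

5.52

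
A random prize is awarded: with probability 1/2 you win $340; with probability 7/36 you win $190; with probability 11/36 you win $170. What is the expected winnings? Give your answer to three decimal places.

E[payout] = 340·1/2 + 190·7/36 + 170·11/36
 = 170 + 665/18 + 935/18
 = 2330/9

258.889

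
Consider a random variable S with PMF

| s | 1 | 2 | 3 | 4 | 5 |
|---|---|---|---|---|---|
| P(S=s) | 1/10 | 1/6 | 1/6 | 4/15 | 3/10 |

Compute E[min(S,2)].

E[min(S,2)] = Σ min(s,2)·P(S=s)
 = 1·1/10 + 2·1/6 + 2·1/6 + 2·4/15 + 2·3/10
 = 1/10 + 1/3 + 1/3 + 8/15 + 3/5
 = 19/10

1.9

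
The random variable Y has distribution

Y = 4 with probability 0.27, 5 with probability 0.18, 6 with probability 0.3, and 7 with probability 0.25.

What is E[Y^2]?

E[Y^2] = Σ y^2·P(Y=y)
 = 16·0.27 + 25·0.18 + 36·0.3 + 49·0.25
 = 4.32 + 4.5 + 10.8 + 12.25
 = 31.87

31.87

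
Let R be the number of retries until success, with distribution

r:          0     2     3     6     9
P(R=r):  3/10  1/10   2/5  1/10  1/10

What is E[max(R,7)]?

E[max(R,7)] = Σ max(r,7)·P(R=r)
 = 7·3/10 + 7·1/10 + 7·2/5 + 7·1/10 + 9·1/10
 = 21/10 + 7/10 + 14/5 + 7/10 + 9/10
 = 36/5

7.2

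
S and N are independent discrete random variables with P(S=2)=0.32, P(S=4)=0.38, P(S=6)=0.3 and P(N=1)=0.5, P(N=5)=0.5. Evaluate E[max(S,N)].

4.63

E[max(S,N)] = Σ_s Σ_n max(s,n) · P(S=s)P(N=n)
 = 2·0.16 + 5·0.16 + 4·0.19 + 5·0.19 + 6·0.15 + 6·0.15
 = 0.32 + 0.8 + 0.76 + 0.95 + 0.9 + 0.9
 = 4.63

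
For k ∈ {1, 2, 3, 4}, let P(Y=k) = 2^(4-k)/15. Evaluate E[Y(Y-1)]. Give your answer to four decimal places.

E[Y(Y-1)] = Σ y(y-1)·P(Y=y)
 = 0·8/15 + 2·4/15 + 6·2/15 + 12·1/15
 = 0 + 8/15 + 4/5 + 4/5
 = 32/15

2.1333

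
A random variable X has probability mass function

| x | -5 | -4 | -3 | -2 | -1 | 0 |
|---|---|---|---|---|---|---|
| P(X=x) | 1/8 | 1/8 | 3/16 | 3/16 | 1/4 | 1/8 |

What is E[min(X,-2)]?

E[min(X,-2)] = Σ min(x,-2)·P(X=x)
 = (-5)·1/8 + (-4)·1/8 + (-3)·3/16 + (-2)·3/16 + (-2)·1/4 + (-2)·1/8
 = (-5/8) + (-1/2) + (-9/16) + (-3/8) + (-1/2) + (-1/4)
 = -45/16

-2.8125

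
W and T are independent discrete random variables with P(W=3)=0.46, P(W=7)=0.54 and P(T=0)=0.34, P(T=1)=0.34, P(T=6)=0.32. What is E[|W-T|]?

E[|W-T|] = Σ_w Σ_t |w-t| · P(W=w)P(T=t)
 = 3·0.1564 + 2·0.1564 + 3·0.1472 + 7·0.1836 + 6·0.1836 + 1·0.1728
 = 0.4692 + 0.3128 + 0.4416 + 1.2852 + 1.1016 + 0.1728
 = 3.7832

3.7832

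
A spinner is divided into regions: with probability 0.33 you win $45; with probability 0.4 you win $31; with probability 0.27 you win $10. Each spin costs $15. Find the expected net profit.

14.95

E[payout] = 45·0.33 + 31·0.4 + 10·0.27
 = 14.85 + 12.4 + 2.7
 = 29.95
Net = 29.95 - 15 = 14.95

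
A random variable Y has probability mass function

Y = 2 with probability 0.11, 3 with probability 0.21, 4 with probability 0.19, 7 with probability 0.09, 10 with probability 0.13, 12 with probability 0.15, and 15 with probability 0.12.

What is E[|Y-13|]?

E[|Y-13|] = Σ |y-13|·P(Y=y)
 = 11·0.11 + 10·0.21 + 9·0.19 + 6·0.09 + 3·0.13 + 1·0.15 + 2·0.12
 = 1.21 + 2.1 + 1.71 + 0.54 + 0.39 + 0.15 + 0.24
 = 6.34

6.34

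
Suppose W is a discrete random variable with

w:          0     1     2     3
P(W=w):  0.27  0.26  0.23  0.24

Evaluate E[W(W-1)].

1.9

E[W(W-1)] = Σ w(w-1)·P(W=w)
 = 0·0.27 + 0·0.26 + 2·0.23 + 6·0.24
 = 0 + 0 + 0.46 + 1.44
 = 1.9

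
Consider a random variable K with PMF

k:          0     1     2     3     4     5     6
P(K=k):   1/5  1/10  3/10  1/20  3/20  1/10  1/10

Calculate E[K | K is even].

2.4

P(K is even) = 1/5 + 3/10 + 3/20 + 1/10 = 3/4.
E[K | K is even] = [0·1/5 + 2·3/10 + 4·3/20 + 6·1/10] / (3/4)
 = 9/5 / (3/4)
 = 12/5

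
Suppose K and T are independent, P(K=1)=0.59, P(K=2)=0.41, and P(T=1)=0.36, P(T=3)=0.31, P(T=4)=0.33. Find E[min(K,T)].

1.2624

E[min(K,T)] = Σ_k Σ_t min(k,t) · P(K=k)P(T=t)
 = 1·0.2124 + 1·0.1829 + 1·0.1947 + 1·0.1476 + 2·0.1271 + 2·0.1353
 = 0.2124 + 0.1829 + 0.1947 + 0.1476 + 0.2542 + 0.2706
 = 1.2624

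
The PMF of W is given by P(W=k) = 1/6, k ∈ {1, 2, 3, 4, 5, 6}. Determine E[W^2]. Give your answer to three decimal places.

E[W^2] = Σ w^2·P(W=w)
 = 1·1/6 + 4·1/6 + 9·1/6 + 16·1/6 + 25·1/6 + 36·1/6
 = 1/6 + 2/3 + 3/2 + 8/3 + 25/6 + 6
 = 91/6

15.167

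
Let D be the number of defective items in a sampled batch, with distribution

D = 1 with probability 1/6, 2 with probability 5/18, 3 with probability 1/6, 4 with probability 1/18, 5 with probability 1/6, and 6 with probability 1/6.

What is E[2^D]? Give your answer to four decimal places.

E[2^D] = Σ 2^d·P(D=d)
 = 2·1/6 + 4·5/18 + 8·1/6 + 16·1/18 + 32·1/6 + 64·1/6
 = 1/3 + 10/9 + 4/3 + 8/9 + 16/3 + 32/3
 = 59/3

19.6667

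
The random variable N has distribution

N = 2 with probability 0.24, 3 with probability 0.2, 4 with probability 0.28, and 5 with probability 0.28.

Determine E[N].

E[N] = Σ n·P(N=n)
 = 2·0.24 + 3·0.2 + 4·0.28 + 5·0.28
 = 0.48 + 0.6 + 1.12 + 1.4
 = 3.6

3.6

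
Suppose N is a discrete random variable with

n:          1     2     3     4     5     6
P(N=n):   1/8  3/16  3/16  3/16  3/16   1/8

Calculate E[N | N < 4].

2.125

P(N < 4) = 1/8 + 3/16 + 3/16 = 1/2.
E[N | N < 4] = [1·1/8 + 2·3/16 + 3·3/16] / (1/2)
 = 17/16 / (1/2)
 = 17/8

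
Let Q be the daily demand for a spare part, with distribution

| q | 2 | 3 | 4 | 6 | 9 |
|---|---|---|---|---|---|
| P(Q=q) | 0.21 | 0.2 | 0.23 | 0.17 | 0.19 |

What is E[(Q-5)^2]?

6.13

E[(Q-5)^2] = Σ (q-5)^2·P(Q=q)
 = 9·0.21 + 4·0.2 + 1·0.23 + 1·0.17 + 16·0.19
 = 1.89 + 0.8 + 0.23 + 0.17 + 3.04
 = 6.13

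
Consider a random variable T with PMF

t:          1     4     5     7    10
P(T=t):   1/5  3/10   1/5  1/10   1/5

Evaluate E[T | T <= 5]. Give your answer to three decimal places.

3.429

P(T <= 5) = 1/5 + 3/10 + 1/5 = 7/10.
E[T | T <= 5] = [1·1/5 + 4·3/10 + 5·1/5] / (7/10)
 = 12/5 / (7/10)
 = 24/7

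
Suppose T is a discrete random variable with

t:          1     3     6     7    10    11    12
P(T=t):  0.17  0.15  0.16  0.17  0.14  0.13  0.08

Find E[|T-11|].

4.6

E[|T-11|] = Σ |t-11|·P(T=t)
 = 10·0.17 + 8·0.15 + 5·0.16 + 4·0.17 + 1·0.14 + 0·0.13 + 1·0.08
 = 1.7 + 1.2 + 0.8 + 0.68 + 0.14 + 0 + 0.08
 = 4.6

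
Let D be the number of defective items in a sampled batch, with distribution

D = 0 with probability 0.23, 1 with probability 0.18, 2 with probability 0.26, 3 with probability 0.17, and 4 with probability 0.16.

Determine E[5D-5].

E[5D-5] = Σ (5d-5)·P(D=d)
 = (-5)·0.23 + 0·0.18 + 5·0.26 + 10·0.17 + 15·0.16
 = (-1.15) + 0 + 1.3 + 1.7 + 2.4
 = 4.25

4.25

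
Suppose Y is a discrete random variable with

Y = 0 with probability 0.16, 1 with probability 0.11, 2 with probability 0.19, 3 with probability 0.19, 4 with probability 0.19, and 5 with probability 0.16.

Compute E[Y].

E[Y] = Σ y·P(Y=y)
 = 0·0.16 + 1·0.11 + 2·0.19 + 3·0.19 + 4·0.19 + 5·0.16
 = 0 + 0.11 + 0.38 + 0.57 + 0.76 + 0.8
 = 2.62

2.62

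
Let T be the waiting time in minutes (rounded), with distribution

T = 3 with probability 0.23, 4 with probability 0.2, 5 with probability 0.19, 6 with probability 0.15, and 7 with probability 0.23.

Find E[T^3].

154.05

E[T^3] = Σ t^3·P(T=t)
 = 27·0.23 + 64·0.2 + 125·0.19 + 216·0.15 + 343·0.23
 = 6.21 + 12.8 + 23.75 + 32.4 + 78.89
 = 154.05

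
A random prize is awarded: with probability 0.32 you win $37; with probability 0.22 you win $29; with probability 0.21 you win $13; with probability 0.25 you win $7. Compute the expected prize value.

E[payout] = 37·0.32 + 29·0.22 + 13·0.21 + 7·0.25
 = 11.84 + 6.38 + 2.73 + 1.75
 = 22.7

22.7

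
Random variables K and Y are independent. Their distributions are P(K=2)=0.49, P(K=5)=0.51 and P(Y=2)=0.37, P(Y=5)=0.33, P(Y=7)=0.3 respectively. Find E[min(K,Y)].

E[min(K,Y)] = Σ_k Σ_y min(k,y) · P(K=k)P(Y=y)
 = 2·0.1813 + 2·0.1617 + 2·0.147 + 2·0.1887 + 5·0.1683 + 5·0.153
 = 0.3626 + 0.3234 + 0.294 + 0.3774 + 0.8415 + 0.765
 = 2.9639

2.9639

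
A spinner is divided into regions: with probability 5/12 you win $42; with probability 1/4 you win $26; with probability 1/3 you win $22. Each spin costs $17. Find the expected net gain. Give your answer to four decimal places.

14.3333

E[payout] = 42·5/12 + 26·1/4 + 22·1/3
 = 35/2 + 13/2 + 22/3
 = 94/3
Net = 94/3 - 17 = 43/3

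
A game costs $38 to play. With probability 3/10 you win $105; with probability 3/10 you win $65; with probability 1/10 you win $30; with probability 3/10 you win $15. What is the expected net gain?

20.5

E[payout] = 105·3/10 + 65·3/10 + 30·1/10 + 15·3/10
 = 63/2 + 39/2 + 3 + 9/2
 = 117/2
Net = 117/2 - 38 = 41/2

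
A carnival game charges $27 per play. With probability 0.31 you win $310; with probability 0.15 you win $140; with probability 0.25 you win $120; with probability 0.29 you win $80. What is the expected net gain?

143.3

E[payout] = 310·0.31 + 140·0.15 + 120·0.25 + 80·0.29
 = 96.1 + 21 + 30 + 23.2
 = 170.3
Net = 170.3 - 27 = 143.3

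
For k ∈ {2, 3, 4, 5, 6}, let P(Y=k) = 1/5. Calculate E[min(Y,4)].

3.4

E[min(Y,4)] = Σ min(y,4)·P(Y=y)
 = 2·1/5 + 3·1/5 + 4·1/5 + 4·1/5 + 4·1/5
 = 2/5 + 3/5 + 4/5 + 4/5 + 4/5
 = 17/5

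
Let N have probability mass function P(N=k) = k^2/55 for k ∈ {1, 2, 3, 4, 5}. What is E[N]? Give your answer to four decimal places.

E[N] = Σ n·P(N=n)
 = 1·1/55 + 2·4/55 + 3·9/55 + 4·16/55 + 5·5/11
 = 1/55 + 8/55 + 27/55 + 64/55 + 25/11
 = 45/11

4.0909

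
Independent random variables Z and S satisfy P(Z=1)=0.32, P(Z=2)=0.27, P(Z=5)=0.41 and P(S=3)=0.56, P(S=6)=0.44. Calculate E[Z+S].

7.23

E[Z+S] = Σ_z Σ_s (z+s) · P(Z=z)P(S=s)
 = 4·0.1792 + 7·0.1408 + 5·0.1512 + 8·0.1188 + 8·0.2296 + 11·0.1804
 = 0.7168 + 0.9856 + 0.756 + 0.9504 + 1.8368 + 1.9844
 = 7.23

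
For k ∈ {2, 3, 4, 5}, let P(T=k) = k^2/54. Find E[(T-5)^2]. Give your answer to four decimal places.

1.6296

E[(T-5)^2] = Σ (t-5)^2·P(T=t)
 = 9·2/27 + 4·1/6 + 1·8/27 + 0·25/54
 = 2/3 + 2/3 + 8/27 + 0
 = 44/27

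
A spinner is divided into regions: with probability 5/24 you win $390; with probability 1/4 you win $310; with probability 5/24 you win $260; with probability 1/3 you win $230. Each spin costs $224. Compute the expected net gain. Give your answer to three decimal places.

65.583

E[payout] = 390·5/24 + 310·1/4 + 260·5/24 + 230·1/3
 = 325/4 + 155/2 + 325/6 + 230/3
 = 3475/12
Net = 3475/12 - 224 = 787/12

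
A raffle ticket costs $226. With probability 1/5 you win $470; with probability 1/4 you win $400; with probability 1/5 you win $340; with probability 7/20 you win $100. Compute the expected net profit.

71

E[payout] = 470·1/5 + 400·1/4 + 340·1/5 + 100·7/20
 = 94 + 100 + 68 + 35
 = 297
Net = 297 - 226 = 71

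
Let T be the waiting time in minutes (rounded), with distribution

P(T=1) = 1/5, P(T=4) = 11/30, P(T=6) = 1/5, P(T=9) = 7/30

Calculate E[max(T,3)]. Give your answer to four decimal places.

5.3667

E[max(T,3)] = Σ max(t,3)·P(T=t)
 = 3·1/5 + 4·11/30 + 6·1/5 + 9·7/30
 = 3/5 + 22/15 + 6/5 + 21/10
 = 161/30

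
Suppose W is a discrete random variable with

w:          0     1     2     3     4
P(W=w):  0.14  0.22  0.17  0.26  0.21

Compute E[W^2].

E[W^2] = Σ w^2·P(W=w)
 = 0·0.14 + 1·0.22 + 4·0.17 + 9·0.26 + 16·0.21
 = 0 + 0.22 + 0.68 + 2.34 + 3.36
 = 6.6

6.6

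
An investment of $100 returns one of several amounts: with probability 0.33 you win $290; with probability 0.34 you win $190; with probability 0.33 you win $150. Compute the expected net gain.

109.8

E[payout] = 290·0.33 + 190·0.34 + 150·0.33
 = 95.7 + 64.6 + 49.5
 = 209.8
Net = 209.8 - 100 = 109.8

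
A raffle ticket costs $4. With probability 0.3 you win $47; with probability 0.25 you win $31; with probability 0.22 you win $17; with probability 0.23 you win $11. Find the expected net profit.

24.12

E[payout] = 47·0.3 + 31·0.25 + 17·0.22 + 11·0.23
 = 14.1 + 7.75 + 3.74 + 2.53
 = 28.12
Net = 28.12 - 4 = 24.12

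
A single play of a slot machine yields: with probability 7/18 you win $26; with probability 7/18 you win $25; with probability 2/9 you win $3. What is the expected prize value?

E[payout] = 26·7/18 + 25·7/18 + 3·2/9
 = 91/9 + 175/18 + 2/3
 = 41/2

20.5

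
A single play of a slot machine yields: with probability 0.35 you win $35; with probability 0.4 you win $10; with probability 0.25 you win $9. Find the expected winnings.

18.5

E[payout] = 35·0.35 + 10·0.4 + 9·0.25
 = 12.25 + 4 + 2.25
 = 18.5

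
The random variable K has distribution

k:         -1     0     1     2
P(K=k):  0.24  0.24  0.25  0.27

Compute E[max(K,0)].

0.79

E[max(K,0)] = Σ max(k,0)·P(K=k)
 = 0·0.24 + 0·0.24 + 1·0.25 + 2·0.27
 = 0 + 0 + 0.25 + 0.54
 = 0.79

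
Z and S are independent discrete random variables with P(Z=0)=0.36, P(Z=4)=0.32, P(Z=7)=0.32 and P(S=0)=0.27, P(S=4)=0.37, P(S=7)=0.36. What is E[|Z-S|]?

3.0912

E[|Z-S|] = Σ_z Σ_s |z-s| · P(Z=z)P(S=s)
 = 0·0.0972 + 4·0.1332 + 7·0.1296 + 4·0.0864 + 0·0.1184 + 3·0.1152 + 7·0.0864 + 3·0.1184 + 0·0.1152
 = 0 + 0.5328 + 0.9072 + 0.3456 + 0 + 0.3456 + 0.6048 + 0.3552 + 0
 = 3.0912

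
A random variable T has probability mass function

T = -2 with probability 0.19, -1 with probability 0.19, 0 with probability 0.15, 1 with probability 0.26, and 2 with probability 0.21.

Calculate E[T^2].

E[T^2] = Σ t^2·P(T=t)
 = 4·0.19 + 1·0.19 + 0·0.15 + 1·0.26 + 4·0.21
 = 0.76 + 0.19 + 0 + 0.26 + 0.84
 = 2.05

2.05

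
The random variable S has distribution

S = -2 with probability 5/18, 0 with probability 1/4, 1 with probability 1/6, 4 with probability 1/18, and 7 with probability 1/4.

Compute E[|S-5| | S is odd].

2.8

P(S is odd) = 1/6 + 1/4 = 5/12.
E[|S-5| | S is odd] = [4·1/6 + 2·1/4] / (5/12)
 = 7/6 / (5/12)
 = 14/5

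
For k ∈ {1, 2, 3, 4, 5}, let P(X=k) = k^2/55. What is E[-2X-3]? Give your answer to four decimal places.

E[-2X-3] = Σ (-2x-3)·P(X=x)
 = (-5)·1/55 + (-7)·4/55 + (-9)·9/55 + (-11)·16/55 + (-13)·5/11
 = (-1/11) + (-28/55) + (-81/55) + (-16/5) + (-65/11)
 = -123/11

-11.1818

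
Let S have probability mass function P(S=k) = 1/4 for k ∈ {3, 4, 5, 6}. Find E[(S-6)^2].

3.5

E[(S-6)^2] = Σ (s-6)^2·P(S=s)
 = 9·1/4 + 4·1/4 + 1·1/4 + 0·1/4
 = 9/4 + 1 + 1/4 + 0
 = 7/2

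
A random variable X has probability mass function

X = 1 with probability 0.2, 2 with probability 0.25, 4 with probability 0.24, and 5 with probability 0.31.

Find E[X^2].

E[X^2] = Σ x^2·P(X=x)
 = 1·0.2 + 4·0.25 + 16·0.24 + 25·0.31
 = 0.2 + 1 + 3.84 + 7.75
 = 12.79

12.79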